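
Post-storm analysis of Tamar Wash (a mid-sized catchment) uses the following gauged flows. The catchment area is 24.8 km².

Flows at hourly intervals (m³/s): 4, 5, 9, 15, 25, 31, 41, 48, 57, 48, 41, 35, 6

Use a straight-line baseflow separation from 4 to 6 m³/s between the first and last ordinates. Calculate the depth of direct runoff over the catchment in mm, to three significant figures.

d ≈ 43.5 mm

Direct runoff: 0.00, 0.83, 4.67, 10.50, 20.33, 26.17, 36.00, 42.83, 51.67, 42.50, 35.33, 29.17, 0.00 m³/s; ΣQ_DR = 300.0 m³/s.
V = ΣQ_DR · Δt = 300.0 × 3600 s = 1.080 × 10^6 m³.
Over A = 24.8 km², depth = V / A = 43.5 mm.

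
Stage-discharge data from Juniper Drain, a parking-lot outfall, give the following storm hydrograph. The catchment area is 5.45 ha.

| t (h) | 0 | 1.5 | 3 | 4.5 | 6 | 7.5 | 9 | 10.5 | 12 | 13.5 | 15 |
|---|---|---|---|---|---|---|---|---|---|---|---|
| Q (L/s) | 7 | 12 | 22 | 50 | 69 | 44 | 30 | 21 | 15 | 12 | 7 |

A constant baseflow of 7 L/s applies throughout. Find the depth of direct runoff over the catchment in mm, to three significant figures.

Direct runoff: 0.0, 5.0, 15.0, 43.0, 62.0, 37.0, 23.0, 14.0, 8.0, 5.0, 0.0 L/s; ΣQ_DR = 212.0 L/s.
V = ΣQ_DR · Δt = 212.0 × 5400 s = 1.145 × 10^6 L.
Over A = 5.45 ha, depth = V / A = 21.0 mm.

d ≈ 21.0 mm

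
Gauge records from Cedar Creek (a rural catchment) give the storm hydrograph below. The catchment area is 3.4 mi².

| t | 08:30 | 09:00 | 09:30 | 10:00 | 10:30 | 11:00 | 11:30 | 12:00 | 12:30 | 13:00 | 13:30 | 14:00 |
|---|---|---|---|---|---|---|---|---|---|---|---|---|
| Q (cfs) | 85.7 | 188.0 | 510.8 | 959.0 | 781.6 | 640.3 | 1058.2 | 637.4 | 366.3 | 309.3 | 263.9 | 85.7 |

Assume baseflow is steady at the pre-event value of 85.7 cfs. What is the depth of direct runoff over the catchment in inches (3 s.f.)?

Direct runoff: 0.0, 102.3, 425.1, 873.3, 695.9, 554.6, 972.5, 551.7, 280.6, 223.6, 178.2, 0.0 cfs; ΣQ_DR = 4858 cfs.
V = ΣQ_DR · Δt = 4858 × 1800 s = 8.744 × 10^6 ft³.
Over A = 3.4 mi², depth = V / A = 1.11 in.

d ≈ 1.11 in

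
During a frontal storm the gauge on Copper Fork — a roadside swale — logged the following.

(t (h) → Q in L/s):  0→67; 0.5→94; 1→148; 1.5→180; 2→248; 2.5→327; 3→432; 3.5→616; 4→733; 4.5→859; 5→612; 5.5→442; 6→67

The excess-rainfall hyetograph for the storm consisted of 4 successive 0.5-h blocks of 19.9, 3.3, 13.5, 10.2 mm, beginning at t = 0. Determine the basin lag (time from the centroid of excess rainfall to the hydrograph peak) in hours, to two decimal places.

Centroid of excess rainfall: t_c = Σ P_i·t̄_i / ΣP_i = 0.8993 h (block centres at 0.25, 0.75, 1.25, 1.75 h).
Hydrograph peak occurs at t = 4.5 h, so basin lag t_L = 4.5 − 0.8993 = 3.60 h.

t_L ≈ 3.60 h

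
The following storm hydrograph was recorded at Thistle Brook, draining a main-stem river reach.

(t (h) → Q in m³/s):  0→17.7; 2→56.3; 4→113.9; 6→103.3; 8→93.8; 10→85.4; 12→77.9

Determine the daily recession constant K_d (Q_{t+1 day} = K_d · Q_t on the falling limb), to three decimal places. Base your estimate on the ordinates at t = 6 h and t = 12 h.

K_d ≈ 0.323

Between t = 6 h and t = 12 h the flow falls from 103.3 to 77.9 m³/s over 3×2 h = 6 h.
Per-interval ratio K = (77.9/103.3)^(1/3) = 0.9102; K_d = K^(24/2) = 0.323.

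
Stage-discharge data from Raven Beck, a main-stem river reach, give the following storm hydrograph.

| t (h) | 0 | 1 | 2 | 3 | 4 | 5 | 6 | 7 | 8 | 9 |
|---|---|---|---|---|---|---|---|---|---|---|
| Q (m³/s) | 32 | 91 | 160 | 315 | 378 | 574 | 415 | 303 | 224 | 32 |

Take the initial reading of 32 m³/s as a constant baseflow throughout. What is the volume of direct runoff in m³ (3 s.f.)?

Direct-runoff ordinates (Q − Q_b): 0.0, 59.0, 128.0, 283.0, 346.0, 542.0, 383.0, 271.0, 192.0, 0.0 m³/s.
ΣQ_DR = 2204 m³/s.
With Δt = 1 h = 3600 s, V = ΣQ_DR · Δt = 2204 × 3600 = 7.93 × 10^6 m³.

V ≈ 7.93 × 10^6 m³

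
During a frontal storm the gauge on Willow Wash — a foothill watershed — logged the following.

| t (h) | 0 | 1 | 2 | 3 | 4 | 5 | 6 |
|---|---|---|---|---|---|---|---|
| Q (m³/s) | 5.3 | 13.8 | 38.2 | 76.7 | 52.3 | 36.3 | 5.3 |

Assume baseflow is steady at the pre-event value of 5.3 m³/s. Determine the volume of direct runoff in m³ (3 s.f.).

Direct-runoff ordinates (Q − Q_b): 0.0, 8.5, 32.9, 71.4, 47.0, 31.0, 0.0 m³/s.
ΣQ_DR = 190.8 m³/s.
With Δt = 1 h = 3600 s, V = ΣQ_DR · Δt = 190.8 × 3600 = 6.87 × 10^5 m³.

V ≈ 6.87 × 10^5 m³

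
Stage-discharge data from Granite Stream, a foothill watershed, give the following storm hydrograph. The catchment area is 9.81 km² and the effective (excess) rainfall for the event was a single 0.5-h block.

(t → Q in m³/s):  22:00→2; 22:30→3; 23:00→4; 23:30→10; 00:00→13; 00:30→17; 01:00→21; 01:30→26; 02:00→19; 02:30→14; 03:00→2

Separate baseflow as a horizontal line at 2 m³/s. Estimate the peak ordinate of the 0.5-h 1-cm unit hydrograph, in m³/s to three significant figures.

Direct runoff: 0.0, 1.0, 2.0, 8.0, 11.0, 15.0, 19.0, 24.0, 17.0, 12.0, 0.0 m³/s; ΣQ_DR = 109.0 m³/s, peak = 24.0 m³/s.
Runoff depth d = ΣQ_DR·Δt / A = 109.0 × 1800 / (9.81 km²) = 20.00 mm.
The 1-cm UH is the DRH scaled by (10 mm)/d, so U_p = 24.0 × 10/20.00 = 12.0 m³/s.

U_p ≈ 12.0 m³/s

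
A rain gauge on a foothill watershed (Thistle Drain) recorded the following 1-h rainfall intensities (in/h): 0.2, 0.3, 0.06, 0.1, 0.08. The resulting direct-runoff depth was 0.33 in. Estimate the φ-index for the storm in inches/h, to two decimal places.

φ ≈ 0.09 in/h

Only the 3 blocks with intensity above φ contribute runoff: 0.2, 0.3, 0.1 in/h.
Σ(I−φ)·Δt = d  ⇒  (0.2+0.3+0.1 − 3φ)·1 = 0.33
φ = (0.6000 − 0.33/1) / 3 = 0.09 in/h.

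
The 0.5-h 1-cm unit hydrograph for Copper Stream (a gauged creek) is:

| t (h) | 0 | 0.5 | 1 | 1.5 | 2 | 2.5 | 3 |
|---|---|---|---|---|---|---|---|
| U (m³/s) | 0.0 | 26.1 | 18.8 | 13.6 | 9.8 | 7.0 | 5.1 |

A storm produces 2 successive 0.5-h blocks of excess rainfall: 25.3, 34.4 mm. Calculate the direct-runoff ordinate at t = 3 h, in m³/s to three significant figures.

Q ≈ 37.0 m³/s

By discrete convolution, Q_j = Σ (P_i / 10 mm) · U_{j−i}.
At t = 3 h (j=6): Q = (25.3/10)·5.1 + (34.4/10)·7.0 = 37.0 m³/s.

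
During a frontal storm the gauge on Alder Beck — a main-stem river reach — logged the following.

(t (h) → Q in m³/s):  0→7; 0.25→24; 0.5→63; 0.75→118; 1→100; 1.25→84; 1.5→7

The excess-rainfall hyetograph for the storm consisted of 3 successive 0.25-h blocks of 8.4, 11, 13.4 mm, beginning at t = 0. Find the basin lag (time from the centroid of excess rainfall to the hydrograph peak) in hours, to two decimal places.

Centroid of excess rainfall: t_c = Σ P_i·t̄_i / ΣP_i = 0.4131 h (block centres at 0.125, 0.375, 0.625 h).
Hydrograph peak occurs at t = 0.75 h, so basin lag t_L = 0.75 − 0.4131 = 0.34 h.

t_L ≈ 0.34 h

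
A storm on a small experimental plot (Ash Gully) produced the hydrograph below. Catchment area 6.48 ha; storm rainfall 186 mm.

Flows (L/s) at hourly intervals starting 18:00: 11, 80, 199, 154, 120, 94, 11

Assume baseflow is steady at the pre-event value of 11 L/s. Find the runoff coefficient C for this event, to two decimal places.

C ≈ 0.18

ΣQ_DR = 592.0 L/s; V = ΣQ_DR·Δt = 2.131 × 10^6 L.
Runoff depth d = V / A = 32.89 mm.
C = d / P = 32.89 / 186 = 0.18.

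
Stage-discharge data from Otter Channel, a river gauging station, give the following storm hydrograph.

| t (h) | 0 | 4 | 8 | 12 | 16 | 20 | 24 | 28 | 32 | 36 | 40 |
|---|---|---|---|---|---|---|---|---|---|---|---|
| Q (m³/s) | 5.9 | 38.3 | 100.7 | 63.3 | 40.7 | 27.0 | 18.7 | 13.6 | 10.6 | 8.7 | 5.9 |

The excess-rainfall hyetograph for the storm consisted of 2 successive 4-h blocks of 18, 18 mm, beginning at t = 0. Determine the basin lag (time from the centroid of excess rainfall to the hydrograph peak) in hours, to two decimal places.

Centroid of excess rainfall: t_c = Σ P_i·t̄_i / ΣP_i = 4.0000 h (block centres at 2, 6 h).
Hydrograph peak occurs at t = 8 h, so basin lag t_L = 8 − 4.0000 = 4.00 h.

t_L ≈ 4.00 h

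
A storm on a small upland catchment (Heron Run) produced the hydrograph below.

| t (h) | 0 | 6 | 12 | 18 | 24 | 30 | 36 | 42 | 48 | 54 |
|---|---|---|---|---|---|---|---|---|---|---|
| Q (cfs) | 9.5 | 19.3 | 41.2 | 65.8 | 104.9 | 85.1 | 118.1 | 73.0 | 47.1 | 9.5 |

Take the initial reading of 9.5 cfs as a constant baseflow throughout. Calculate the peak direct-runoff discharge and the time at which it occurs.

Subtracting baseflow gives direct-runoff ordinates: 0.0, 9.8, 31.7, 56.3, 95.4, 75.6, 108.6, 63.5, 37.6, 0.0 cfs.
The maximum is 108.6 cfs, occurring at the reading for t = 36 h.

Q_p = 108.6 cfs at t = 36 h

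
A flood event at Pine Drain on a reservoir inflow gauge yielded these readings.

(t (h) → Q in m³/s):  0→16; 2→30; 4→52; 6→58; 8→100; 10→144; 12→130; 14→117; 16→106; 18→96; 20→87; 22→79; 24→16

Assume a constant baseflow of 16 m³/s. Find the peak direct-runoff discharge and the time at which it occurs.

Q_p = 128.0 m³/s at t = 10 h

Subtracting baseflow gives direct-runoff ordinates: 0.0, 14.0, 36.0, 42.0, 84.0, 128.0, 114.0, 101.0, 90.0, 80.0, 71.0, 63.0, 0.0 m³/s.
The maximum is 128.0 m³/s, occurring at the reading for t = 10 h.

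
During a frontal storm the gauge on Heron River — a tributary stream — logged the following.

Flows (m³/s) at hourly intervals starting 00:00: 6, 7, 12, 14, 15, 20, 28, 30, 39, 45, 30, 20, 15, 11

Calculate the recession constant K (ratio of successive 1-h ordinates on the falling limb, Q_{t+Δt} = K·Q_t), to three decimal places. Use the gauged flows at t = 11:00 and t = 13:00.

Using the recession-limb readings at t = 11:00 and t = 13:00: Q falls from 20 to 11 m³/s over 2 intervals.
K = (Q₂/Q₁)^(1/2) = (11/20)^(1/2) = 0.742.

K ≈ 0.742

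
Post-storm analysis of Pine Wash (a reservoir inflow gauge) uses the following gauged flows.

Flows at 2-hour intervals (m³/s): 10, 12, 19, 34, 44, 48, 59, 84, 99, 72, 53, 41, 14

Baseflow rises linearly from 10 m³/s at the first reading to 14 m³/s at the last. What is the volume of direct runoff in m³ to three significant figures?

Direct-runoff ordinates (Q − Q_b): 0.00, 1.67, 8.33, 23.00, 32.67, 36.33, 47.00, 71.67, 86.33, 59.00, 39.67, 27.33, 0.00 m³/s.
ΣQ_DR = 433.0 m³/s.
With Δt = 2 h = 7200 s, V = ΣQ_DR · Δt = 433.0 × 7200 = 3.12 × 10^6 m³.

V ≈ 3.12 × 10^6 m³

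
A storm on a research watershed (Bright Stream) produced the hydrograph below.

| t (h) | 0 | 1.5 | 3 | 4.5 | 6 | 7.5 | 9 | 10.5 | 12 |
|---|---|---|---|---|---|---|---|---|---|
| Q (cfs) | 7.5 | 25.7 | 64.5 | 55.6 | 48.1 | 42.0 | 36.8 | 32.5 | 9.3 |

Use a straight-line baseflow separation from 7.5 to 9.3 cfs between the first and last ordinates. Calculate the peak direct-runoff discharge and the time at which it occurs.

Subtracting baseflow gives direct-runoff ordinates: 0.00, 17.98, 56.55, 47.42, 39.70, 33.38, 27.95, 23.43, 0.00 cfs.
The maximum is 56.55 cfs, occurring at the reading for t = 3 h.

Q_p = 56.55 cfs at t = 3 h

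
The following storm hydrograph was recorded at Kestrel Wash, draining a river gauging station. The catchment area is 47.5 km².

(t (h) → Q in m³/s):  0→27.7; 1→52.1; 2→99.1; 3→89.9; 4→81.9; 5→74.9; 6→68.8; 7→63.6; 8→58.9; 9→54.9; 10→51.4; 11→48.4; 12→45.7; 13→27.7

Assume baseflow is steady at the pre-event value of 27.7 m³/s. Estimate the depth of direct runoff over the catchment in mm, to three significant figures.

Direct runoff: 0.0, 24.4, 71.4, 62.2, 54.2, 47.2, 41.1, 35.9, 31.2, 27.2, 23.7, 20.7, 18.0, 0.0 m³/s; ΣQ_DR = 457.2 m³/s.
V = ΣQ_DR · Δt = 457.2 × 3600 s = 1.646 × 10^6 m³.
Over A = 47.5 km², depth = V / A = 34.7 mm.

d ≈ 34.7 mm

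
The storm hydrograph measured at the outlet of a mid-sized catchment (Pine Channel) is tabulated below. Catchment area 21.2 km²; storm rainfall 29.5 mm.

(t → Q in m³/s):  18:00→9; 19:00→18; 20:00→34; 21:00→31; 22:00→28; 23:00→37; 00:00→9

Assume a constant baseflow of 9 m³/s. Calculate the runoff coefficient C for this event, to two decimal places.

C ≈ 0.59

ΣQ_DR = 103.0 m³/s; V = ΣQ_DR·Δt = 3.708 × 10^5 m³.
Runoff depth d = V / A = 17.49 mm.
C = d / P = 17.49 / 29.5 = 0.59.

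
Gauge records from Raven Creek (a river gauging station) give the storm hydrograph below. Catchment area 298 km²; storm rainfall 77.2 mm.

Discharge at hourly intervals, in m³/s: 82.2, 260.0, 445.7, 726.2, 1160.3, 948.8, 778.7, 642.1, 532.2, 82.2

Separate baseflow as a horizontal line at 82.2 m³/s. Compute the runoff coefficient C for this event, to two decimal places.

ΣQ_DR = 4836 m³/s; V = ΣQ_DR·Δt = 1.741 × 10^7 m³.
Runoff depth d = V / A = 58.43 mm.
C = d / P = 58.43 / 77.2 = 0.76.

C ≈ 0.76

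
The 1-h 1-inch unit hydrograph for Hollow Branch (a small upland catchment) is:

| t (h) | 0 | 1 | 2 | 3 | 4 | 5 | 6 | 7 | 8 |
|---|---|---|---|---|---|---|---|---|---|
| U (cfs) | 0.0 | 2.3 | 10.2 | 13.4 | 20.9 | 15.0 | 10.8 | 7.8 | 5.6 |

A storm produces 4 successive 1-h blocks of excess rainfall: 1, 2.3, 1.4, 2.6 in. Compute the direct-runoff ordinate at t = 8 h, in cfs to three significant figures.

Q ≈ 77.7 cfs

By discrete convolution, Q_j = Σ (P_i / 1 in) · U_{j−i}.
At t = 8 h (j=8): Q = (1/1)·5.6 + (2.3/1)·7.8 + (1.4/1)·10.8 + (2.6/1)·15.0 = 77.7 cfs.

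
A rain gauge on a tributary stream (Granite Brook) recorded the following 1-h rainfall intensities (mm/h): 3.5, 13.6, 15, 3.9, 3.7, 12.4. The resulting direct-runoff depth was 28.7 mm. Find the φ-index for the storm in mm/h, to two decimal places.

Only the 3 blocks with intensity above φ contribute runoff: 13.6, 15, 12.4 mm/h.
Σ(I−φ)·Δt = d  ⇒  (13.6+15+12.4 − 3φ)·1 = 28.7
φ = (41.00 − 28.7/1) / 3 = 4.10 mm/h.

φ ≈ 4.10 mm/h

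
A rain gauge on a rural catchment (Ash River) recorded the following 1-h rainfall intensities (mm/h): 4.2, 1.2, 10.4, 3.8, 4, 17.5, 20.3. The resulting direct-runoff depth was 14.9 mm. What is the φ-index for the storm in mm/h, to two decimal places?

φ ≈ 11.45 mm/h

Only the 2 blocks with intensity above φ contribute runoff: 17.5, 20.3 mm/h.
Σ(I−φ)·Δt = d  ⇒  (17.5+20.3 − 2φ)·1 = 14.9
φ = (37.80 − 14.9/1) / 2 = 11.45 mm/h.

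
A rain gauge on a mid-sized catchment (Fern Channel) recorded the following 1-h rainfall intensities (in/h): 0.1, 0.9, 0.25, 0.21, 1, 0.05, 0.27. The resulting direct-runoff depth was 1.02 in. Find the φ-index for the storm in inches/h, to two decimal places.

φ ≈ 0.44 in/h

Only the 2 blocks with intensity above φ contribute runoff: 0.9, 1 in/h.
Σ(I−φ)·Δt = d  ⇒  (0.9+1 − 2φ)·1 = 1.02
φ = (1.900 − 1.02/1) / 2 = 0.44 in/h.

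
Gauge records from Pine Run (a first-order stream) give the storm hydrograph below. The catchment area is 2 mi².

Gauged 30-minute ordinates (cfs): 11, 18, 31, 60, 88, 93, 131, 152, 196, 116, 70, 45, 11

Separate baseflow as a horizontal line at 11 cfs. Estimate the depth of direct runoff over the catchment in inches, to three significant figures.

Direct runoff: 0.0, 7.0, 20.0, 49.0, 77.0, 82.0, 120.0, 141.0, 185.0, 105.0, 59.0, 34.0, 0.0 cfs; ΣQ_DR = 879.0 cfs.
V = ΣQ_DR · Δt = 879.0 × 1800 s = 1.582 × 10^6 ft³.
Over A = 2 mi², depth = V / A = 0.341 in.

d ≈ 0.341 in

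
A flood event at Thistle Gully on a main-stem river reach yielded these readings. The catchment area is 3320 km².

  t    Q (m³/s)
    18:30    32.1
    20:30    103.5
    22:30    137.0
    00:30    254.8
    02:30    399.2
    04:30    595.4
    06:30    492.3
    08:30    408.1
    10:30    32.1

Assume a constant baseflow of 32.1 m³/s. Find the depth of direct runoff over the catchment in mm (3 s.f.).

Direct runoff: 0.0, 71.4, 104.9, 222.7, 367.1, 563.3, 460.2, 376.0, 0.0 m³/s; ΣQ_DR = 2166 m³/s.
V = ΣQ_DR · Δt = 2166 × 7200 s = 1.559 × 10^7 m³.
Over A = 3320 km², depth = V / A = 4.70 mm.

d ≈ 4.70 mm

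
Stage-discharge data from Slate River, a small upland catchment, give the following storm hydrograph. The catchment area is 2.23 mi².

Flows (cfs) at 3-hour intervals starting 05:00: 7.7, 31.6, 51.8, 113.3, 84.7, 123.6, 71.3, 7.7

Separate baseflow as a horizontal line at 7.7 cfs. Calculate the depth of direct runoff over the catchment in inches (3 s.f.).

Direct runoff: 0.0, 23.9, 44.1, 105.6, 77.0, 115.9, 63.6, 0.0 cfs; ΣQ_DR = 430.1 cfs.
V = ΣQ_DR · Δt = 430.1 × 10800 s = 4.645 × 10^6 ft³.
Over A = 2.23 mi², depth = V / A = 0.897 in.

d ≈ 0.897 in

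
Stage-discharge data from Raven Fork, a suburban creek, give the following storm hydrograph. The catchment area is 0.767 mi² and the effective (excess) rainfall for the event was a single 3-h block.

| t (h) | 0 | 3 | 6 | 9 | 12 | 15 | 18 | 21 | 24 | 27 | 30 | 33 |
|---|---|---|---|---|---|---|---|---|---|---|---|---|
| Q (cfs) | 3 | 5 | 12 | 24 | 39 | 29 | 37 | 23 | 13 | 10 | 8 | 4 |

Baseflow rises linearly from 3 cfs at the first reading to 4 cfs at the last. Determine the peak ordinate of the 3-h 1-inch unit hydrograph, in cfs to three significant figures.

Direct runoff: 0.00, 1.91, 8.82, 20.73, 35.64, 25.55, 33.45, 19.36, 9.27, 6.18, 4.09, 0.00 cfs; ΣQ_DR = 165.0 cfs, peak = 35.64 cfs.
Runoff depth d = ΣQ_DR·Δt / A = 165.0 × 10800 / (0.767 mi²) = 1.000 in.
The 1-inch UH is the DRH scaled by (1 in)/d, so U_p = 35.64 × 1/1.000 = 35.6 cfs.

U_p ≈ 35.6 cfs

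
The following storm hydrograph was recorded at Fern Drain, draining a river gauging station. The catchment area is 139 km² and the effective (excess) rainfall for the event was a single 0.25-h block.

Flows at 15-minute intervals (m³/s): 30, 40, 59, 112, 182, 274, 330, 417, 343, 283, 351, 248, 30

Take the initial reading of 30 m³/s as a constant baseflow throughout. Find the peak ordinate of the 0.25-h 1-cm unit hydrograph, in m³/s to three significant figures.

U_p ≈ 259 m³/s

Direct runoff: 0.0, 10.0, 29.0, 82.0, 152.0, 244.0, 300.0, 387.0, 313.0, 253.0, 321.0, 218.0, 0.0 m³/s; ΣQ_DR = 2309 m³/s, peak = 387.0 m³/s.
Runoff depth d = ΣQ_DR·Δt / A = 2309 × 900 / (139 km²) = 14.95 mm.
The 1-cm UH is the DRH scaled by (10 mm)/d, so U_p = 387.0 × 10/14.95 = 259 m³/s.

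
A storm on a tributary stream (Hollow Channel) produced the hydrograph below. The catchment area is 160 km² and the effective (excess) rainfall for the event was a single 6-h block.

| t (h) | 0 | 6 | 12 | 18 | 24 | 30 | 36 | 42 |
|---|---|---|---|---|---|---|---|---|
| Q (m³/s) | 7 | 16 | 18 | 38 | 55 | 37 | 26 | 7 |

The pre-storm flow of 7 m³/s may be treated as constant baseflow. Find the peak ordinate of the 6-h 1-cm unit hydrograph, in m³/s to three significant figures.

Direct runoff: 0.0, 9.0, 11.0, 31.0, 48.0, 30.0, 19.0, 0.0 m³/s; ΣQ_DR = 148.0 m³/s, peak = 48.0 m³/s.
Runoff depth d = ΣQ_DR·Δt / A = 148.0 × 21600 / (160 km²) = 19.98 mm.
The 1-cm UH is the DRH scaled by (10 mm)/d, so U_p = 48.0 × 10/19.98 = 24.0 m³/s.

U_p ≈ 24.0 m³/s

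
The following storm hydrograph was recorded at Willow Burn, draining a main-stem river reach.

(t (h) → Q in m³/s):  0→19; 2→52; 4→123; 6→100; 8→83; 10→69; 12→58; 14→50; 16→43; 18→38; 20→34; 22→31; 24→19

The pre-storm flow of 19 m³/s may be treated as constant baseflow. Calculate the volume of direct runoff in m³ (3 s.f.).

Direct-runoff ordinates (Q − Q_b): 0.0, 33.0, 104.0, 81.0, 64.0, 50.0, 39.0, 31.0, 24.0, 19.0, 15.0, 12.0, 0.0 m³/s.
ΣQ_DR = 472.0 m³/s.
With Δt = 2 h = 7200 s, V = ΣQ_DR · Δt = 472.0 × 7200 = 3.40 × 10^6 m³.

V ≈ 3.40 × 10^6 m³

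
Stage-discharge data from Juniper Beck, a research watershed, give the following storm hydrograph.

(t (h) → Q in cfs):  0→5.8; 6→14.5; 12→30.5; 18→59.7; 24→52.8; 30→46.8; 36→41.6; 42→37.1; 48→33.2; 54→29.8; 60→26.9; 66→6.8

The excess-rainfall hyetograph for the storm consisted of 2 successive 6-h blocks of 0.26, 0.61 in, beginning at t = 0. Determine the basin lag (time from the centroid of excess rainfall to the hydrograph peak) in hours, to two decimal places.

Centroid of excess rainfall: t_c = Σ P_i·t̄_i / ΣP_i = 7.2069 h (block centres at 3, 9 h).
Hydrograph peak occurs at t = 18 h, so basin lag t_L = 18 − 7.2069 = 10.79 h.

t_L ≈ 10.79 h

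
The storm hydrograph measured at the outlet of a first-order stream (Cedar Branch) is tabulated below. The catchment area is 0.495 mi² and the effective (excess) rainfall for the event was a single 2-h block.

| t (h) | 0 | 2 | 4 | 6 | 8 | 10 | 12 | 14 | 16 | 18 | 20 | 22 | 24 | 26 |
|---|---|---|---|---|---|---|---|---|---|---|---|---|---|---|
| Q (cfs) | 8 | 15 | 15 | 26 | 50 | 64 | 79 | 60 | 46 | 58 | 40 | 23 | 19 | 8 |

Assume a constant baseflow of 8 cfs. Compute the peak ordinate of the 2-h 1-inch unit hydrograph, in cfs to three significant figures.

U_p ≈ 28.4 cfs

Direct runoff: 0.0, 7.0, 7.0, 18.0, 42.0, 56.0, 71.0, 52.0, 38.0, 50.0, 32.0, 15.0, 11.0, 0.0 cfs; ΣQ_DR = 399.0 cfs, peak = 71.0 cfs.
Runoff depth d = ΣQ_DR·Δt / A = 399.0 × 7200 / (0.495 mi²) = 2.498 in.
The 1-inch UH is the DRH scaled by (1 in)/d, so U_p = 71.0 × 1/2.498 = 28.4 cfs.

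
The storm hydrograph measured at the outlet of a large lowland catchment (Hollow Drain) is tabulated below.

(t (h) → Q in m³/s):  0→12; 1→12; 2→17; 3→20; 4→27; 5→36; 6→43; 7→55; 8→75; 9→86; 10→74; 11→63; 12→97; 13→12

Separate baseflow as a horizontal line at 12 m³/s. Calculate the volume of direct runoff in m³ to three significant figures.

V ≈ 1.66 × 10^6 m³

Direct-runoff ordinates (Q − Q_b): 0.0, 0.0, 5.0, 8.0, 15.0, 24.0, 31.0, 43.0, 63.0, 74.0, 62.0, 51.0, 85.0, 0.0 m³/s.
ΣQ_DR = 461.0 m³/s.
With Δt = 1 h = 3600 s, V = ΣQ_DR · Δt = 461.0 × 3600 = 1.66 × 10^6 m³.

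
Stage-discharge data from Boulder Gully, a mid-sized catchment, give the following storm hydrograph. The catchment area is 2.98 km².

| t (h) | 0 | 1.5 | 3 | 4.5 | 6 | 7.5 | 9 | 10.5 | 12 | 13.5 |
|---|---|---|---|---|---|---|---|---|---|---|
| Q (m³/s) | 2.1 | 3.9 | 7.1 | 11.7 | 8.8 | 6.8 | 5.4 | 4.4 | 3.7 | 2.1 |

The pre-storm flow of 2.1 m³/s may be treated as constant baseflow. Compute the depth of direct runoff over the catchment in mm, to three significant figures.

d ≈ 63.4 mm

Direct runoff: 0.0, 1.8, 5.0, 9.6, 6.7, 4.7, 3.3, 2.3, 1.6, 0.0 m³/s; ΣQ_DR = 35.00 m³/s.
V = ΣQ_DR · Δt = 35.00 × 5400 s = 1.890 × 10^5 m³.
Over A = 2.98 km², depth = V / A = 63.4 mm.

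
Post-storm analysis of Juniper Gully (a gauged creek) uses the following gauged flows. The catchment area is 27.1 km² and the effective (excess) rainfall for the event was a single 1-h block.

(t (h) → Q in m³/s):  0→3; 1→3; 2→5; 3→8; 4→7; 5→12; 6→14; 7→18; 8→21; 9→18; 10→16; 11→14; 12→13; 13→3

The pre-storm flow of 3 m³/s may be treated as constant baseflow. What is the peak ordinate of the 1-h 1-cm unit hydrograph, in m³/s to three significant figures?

Direct runoff: 0.0, 0.0, 2.0, 5.0, 4.0, 9.0, 11.0, 15.0, 18.0, 15.0, 13.0, 11.0, 10.0, 0.0 m³/s; ΣQ_DR = 113.0 m³/s, peak = 18.0 m³/s.
Runoff depth d = ΣQ_DR·Δt / A = 113.0 × 3600 / (27.1 km²) = 15.01 mm.
The 1-cm UH is the DRH scaled by (10 mm)/d, so U_p = 18.0 × 10/15.01 = 12.0 m³/s.

U_p ≈ 12.0 m³/s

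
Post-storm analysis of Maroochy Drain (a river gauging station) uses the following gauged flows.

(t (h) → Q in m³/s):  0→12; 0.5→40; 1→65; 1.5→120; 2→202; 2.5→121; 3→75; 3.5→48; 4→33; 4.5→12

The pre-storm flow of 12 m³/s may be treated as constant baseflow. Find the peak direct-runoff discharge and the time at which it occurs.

Subtracting baseflow gives direct-runoff ordinates: 0.0, 28.0, 53.0, 108.0, 190.0, 109.0, 63.0, 36.0, 21.0, 0.0 m³/s.
The maximum is 190.0 m³/s, occurring at the reading for t = 2 h.

Q_p = 190.0 m³/s at t = 2 h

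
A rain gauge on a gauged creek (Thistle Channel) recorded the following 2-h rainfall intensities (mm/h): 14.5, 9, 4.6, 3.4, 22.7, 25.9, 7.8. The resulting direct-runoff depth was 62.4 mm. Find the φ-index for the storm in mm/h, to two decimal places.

Only the 3 blocks with intensity above φ contribute runoff: 14.5, 22.7, 25.9 mm/h.
Σ(I−φ)·Δt = d  ⇒  (14.5+22.7+25.9 − 3φ)·2 = 62.4
φ = (63.10 − 62.4/2) / 3 = 10.63 mm/h.

φ ≈ 10.63 mm/h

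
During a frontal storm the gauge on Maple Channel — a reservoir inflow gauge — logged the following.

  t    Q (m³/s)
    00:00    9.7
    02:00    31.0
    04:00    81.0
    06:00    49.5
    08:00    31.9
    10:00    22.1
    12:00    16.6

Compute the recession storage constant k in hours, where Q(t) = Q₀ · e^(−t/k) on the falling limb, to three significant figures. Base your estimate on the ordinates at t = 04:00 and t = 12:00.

k ≈ 5.05 h

On the falling limb, Q drops from 81.0 to 16.6 m³/s between t = 04:00 and t = 12:00 (Δt = 8 h).
k = −Δt / ln(Q₂/Q₁) = −8 / ln(16.6/81.0) = 5.05 h.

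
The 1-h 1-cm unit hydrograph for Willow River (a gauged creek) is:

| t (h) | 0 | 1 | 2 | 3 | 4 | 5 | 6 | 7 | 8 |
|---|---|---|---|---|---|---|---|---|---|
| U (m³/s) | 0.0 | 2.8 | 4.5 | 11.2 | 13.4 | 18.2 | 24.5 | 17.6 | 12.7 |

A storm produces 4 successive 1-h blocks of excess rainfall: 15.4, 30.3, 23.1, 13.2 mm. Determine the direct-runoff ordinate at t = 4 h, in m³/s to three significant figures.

By discrete convolution, Q_j = Σ (P_i / 10 mm) · U_{j−i}.
At t = 4 h (j=4): Q = (15.4/10)·13.4 + (30.3/10)·11.2 + (23.1/10)·4.5 + (13.2/10)·2.8 = 68.7 m³/s.

Q ≈ 68.7 m³/s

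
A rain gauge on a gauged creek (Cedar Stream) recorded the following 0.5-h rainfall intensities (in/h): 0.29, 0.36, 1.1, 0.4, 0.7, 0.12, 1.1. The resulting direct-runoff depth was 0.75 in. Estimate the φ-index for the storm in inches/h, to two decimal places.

φ ≈ 0.47 in/h

Only the 3 blocks with intensity above φ contribute runoff: 1.1, 0.7, 1.1 in/h.
Σ(I−φ)·Δt = d  ⇒  (1.1+0.7+1.1 − 3φ)·0.5 = 0.75
φ = (2.900 − 0.75/0.5) / 3 = 0.47 in/h.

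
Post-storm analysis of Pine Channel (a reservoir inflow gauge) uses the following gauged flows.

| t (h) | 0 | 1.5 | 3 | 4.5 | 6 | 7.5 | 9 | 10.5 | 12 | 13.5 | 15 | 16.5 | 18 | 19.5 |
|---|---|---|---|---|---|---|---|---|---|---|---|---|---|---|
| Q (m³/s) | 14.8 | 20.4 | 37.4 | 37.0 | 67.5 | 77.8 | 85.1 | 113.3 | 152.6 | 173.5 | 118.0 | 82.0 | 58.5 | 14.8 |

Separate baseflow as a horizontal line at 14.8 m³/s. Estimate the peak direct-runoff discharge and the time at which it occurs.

Subtracting baseflow gives direct-runoff ordinates: 0.0, 5.6, 22.6, 22.2, 52.7, 63.0, 70.3, 98.5, 137.8, 158.7, 103.2, 67.2, 43.7, 0.0 m³/s.
The maximum is 158.7 m³/s, occurring at the reading for t = 13.5 h.

Q_p = 158.7 m³/s at t = 13.5 h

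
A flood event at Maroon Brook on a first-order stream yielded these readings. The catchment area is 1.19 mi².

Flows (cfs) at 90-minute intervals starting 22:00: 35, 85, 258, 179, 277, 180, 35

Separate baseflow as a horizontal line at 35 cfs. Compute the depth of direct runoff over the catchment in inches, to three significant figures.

Direct runoff: 0.0, 50.0, 223.0, 144.0, 242.0, 145.0, 0.0 cfs; ΣQ_DR = 804.0 cfs.
V = ΣQ_DR · Δt = 804.0 × 5400 s = 4.342 × 10^6 ft³.
Over A = 1.19 mi², depth = V / A = 1.57 in.

d ≈ 1.57 in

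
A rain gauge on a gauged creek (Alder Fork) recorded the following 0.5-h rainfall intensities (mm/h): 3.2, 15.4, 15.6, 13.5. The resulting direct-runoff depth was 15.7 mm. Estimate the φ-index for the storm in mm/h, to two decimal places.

φ ≈ 4.37 mm/h

Only the 3 blocks with intensity above φ contribute runoff: 15.4, 15.6, 13.5 mm/h.
Σ(I−φ)·Δt = d  ⇒  (15.4+15.6+13.5 − 3φ)·0.5 = 15.7
φ = (44.50 − 15.7/0.5) / 3 = 4.37 mm/h.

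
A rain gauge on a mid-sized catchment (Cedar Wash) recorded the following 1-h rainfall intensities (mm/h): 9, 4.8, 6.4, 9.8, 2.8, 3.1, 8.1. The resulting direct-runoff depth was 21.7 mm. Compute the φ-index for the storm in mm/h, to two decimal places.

φ ≈ 3.28 mm/h

Only the 5 blocks with intensity above φ contribute runoff: 9, 4.8, 6.4, 9.8, 8.1 mm/h.
Σ(I−φ)·Δt = d  ⇒  (9+4.8+6.4+9.8+8.1 − 5φ)·1 = 21.7
φ = (38.10 − 21.7/1) / 5 = 3.28 mm/h.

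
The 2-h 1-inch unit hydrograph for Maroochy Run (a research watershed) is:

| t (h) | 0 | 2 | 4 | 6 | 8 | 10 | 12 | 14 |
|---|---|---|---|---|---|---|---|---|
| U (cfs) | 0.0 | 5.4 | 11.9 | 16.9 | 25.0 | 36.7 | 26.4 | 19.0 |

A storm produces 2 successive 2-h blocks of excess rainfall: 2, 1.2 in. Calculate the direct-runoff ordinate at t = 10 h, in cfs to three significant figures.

By discrete convolution, Q_j = Σ (P_i / 1 in) · U_{j−i}.
At t = 10 h (j=5): Q = (2/1)·36.7 + (1.2/1)·25.0 = 103 cfs.

Q ≈ 103 cfs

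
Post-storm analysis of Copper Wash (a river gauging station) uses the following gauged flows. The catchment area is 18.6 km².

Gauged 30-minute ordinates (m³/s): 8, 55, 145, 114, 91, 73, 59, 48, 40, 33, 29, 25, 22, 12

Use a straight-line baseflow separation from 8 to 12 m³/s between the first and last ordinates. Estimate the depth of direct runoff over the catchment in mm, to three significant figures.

d ≈ 59.4 mm

Direct runoff: 0.00, 46.69, 136.38, 105.08, 81.77, 63.46, 49.15, 37.85, 29.54, 22.23, 17.92, 13.62, 10.31, 0.00 m³/s; ΣQ_DR = 614.0 m³/s.
V = ΣQ_DR · Δt = 614.0 × 1800 s = 1.105 × 10^6 m³.
Over A = 18.6 km², depth = V / A = 59.4 mm.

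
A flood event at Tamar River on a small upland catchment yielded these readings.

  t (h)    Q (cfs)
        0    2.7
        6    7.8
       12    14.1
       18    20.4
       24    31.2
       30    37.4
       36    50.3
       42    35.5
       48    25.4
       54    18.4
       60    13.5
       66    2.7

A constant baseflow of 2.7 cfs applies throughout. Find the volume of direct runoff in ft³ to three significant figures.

V ≈ 4.90 × 10^6 ft³

Direct-runoff ordinates (Q − Q_b): 0.0, 5.1, 11.4, 17.7, 28.5, 34.7, 47.6, 32.8, 22.7, 15.7, 10.8, 0.0 cfs.
ΣQ_DR = 227.0 cfs.
With Δt = 6 h = 21600 s, V = ΣQ_DR · Δt = 227.0 × 21600 = 4.90 × 10^6 ft³.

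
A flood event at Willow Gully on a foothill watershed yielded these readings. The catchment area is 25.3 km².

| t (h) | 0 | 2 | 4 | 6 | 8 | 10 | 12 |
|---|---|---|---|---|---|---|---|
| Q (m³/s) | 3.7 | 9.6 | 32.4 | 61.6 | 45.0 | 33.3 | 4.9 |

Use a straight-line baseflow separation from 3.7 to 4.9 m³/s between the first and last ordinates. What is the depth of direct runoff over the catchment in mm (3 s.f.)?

Direct runoff: 0.00, 5.70, 28.30, 57.30, 40.50, 28.60, 0.00 m³/s; ΣQ_DR = 160.4 m³/s.
V = ΣQ_DR · Δt = 160.4 × 7200 s = 1.155 × 10^6 m³.
Over A = 25.3 km², depth = V / A = 45.6 mm.

d ≈ 45.6 mm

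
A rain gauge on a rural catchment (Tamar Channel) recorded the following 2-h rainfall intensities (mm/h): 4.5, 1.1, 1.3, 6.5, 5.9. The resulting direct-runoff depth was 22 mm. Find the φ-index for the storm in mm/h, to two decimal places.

φ ≈ 1.97 mm/h

Only the 3 blocks with intensity above φ contribute runoff: 4.5, 6.5, 5.9 mm/h.
Σ(I−φ)·Δt = d  ⇒  (4.5+6.5+5.9 − 3φ)·2 = 22
φ = (16.90 − 22/2) / 3 = 1.97 mm/h.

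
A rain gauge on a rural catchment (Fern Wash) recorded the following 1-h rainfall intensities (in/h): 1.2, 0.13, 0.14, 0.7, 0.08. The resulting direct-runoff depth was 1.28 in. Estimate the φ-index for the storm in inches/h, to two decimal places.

Only the 2 blocks with intensity above φ contribute runoff: 1.2, 0.7 in/h.
Σ(I−φ)·Δt = d  ⇒  (1.2+0.7 − 2φ)·1 = 1.28
φ = (1.900 − 1.28/1) / 2 = 0.31 in/h.

φ ≈ 0.31 in/h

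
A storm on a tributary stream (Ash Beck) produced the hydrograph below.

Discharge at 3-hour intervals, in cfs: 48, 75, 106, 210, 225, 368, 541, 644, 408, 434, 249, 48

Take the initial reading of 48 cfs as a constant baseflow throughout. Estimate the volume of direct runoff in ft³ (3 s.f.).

V ≈ 3.00 × 10^7 ft³

Direct-runoff ordinates (Q − Q_b): 0.0, 27.0, 58.0, 162.0, 177.0, 320.0, 493.0, 596.0, 360.0, 386.0, 201.0, 0.0 cfs.
ΣQ_DR = 2780 cfs.
With Δt = 3 h = 10800 s, V = ΣQ_DR · Δt = 2780 × 10800 = 3.00 × 10^7 ft³.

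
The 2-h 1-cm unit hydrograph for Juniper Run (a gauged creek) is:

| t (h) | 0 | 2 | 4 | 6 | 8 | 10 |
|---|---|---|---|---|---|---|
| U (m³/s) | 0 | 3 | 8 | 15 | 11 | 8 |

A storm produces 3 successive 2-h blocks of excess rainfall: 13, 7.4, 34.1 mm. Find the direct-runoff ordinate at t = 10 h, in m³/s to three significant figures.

By discrete convolution, Q_j = Σ (P_i / 10 mm) · U_{j−i}.
At t = 10 h (j=5): Q = (13/10)·8 + (7.4/10)·11 + (34.1/10)·15 = 69.7 m³/s.

Q ≈ 69.7 m³/s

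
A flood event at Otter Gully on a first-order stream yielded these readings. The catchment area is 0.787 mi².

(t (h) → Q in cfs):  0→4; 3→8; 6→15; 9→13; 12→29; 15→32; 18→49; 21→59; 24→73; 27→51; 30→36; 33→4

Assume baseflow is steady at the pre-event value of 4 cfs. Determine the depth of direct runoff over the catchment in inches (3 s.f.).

d ≈ 1.92 in

Direct runoff: 0.0, 4.0, 11.0, 9.0, 25.0, 28.0, 45.0, 55.0, 69.0, 47.0, 32.0, 0.0 cfs; ΣQ_DR = 325.0 cfs.
V = ΣQ_DR · Δt = 325.0 × 10800 s = 3.510 × 10^6 ft³.
Over A = 0.787 mi², depth = V / A = 1.92 in.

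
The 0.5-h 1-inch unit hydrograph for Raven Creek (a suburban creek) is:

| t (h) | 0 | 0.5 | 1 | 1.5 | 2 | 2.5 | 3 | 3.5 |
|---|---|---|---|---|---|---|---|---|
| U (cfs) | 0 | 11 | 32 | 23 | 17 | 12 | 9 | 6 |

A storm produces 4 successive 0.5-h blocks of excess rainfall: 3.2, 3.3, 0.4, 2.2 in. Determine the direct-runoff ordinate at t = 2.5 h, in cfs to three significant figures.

Q ≈ 174 cfs

By discrete convolution, Q_j = Σ (P_i / 1 in) · U_{j−i}.
At t = 2.5 h (j=5): Q = (3.2/1)·12 + (3.3/1)·17 + (0.4/1)·23 + (2.2/1)·32 = 174 cfs.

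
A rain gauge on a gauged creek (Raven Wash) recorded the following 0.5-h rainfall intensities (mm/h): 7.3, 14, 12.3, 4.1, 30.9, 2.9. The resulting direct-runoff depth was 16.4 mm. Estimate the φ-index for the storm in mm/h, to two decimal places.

Only the 3 blocks with intensity above φ contribute runoff: 14, 12.3, 30.9 mm/h.
Σ(I−φ)·Δt = d  ⇒  (14+12.3+30.9 − 3φ)·0.5 = 16.4
φ = (57.20 − 16.4/0.5) / 3 = 8.13 mm/h.

φ ≈ 8.13 mm/h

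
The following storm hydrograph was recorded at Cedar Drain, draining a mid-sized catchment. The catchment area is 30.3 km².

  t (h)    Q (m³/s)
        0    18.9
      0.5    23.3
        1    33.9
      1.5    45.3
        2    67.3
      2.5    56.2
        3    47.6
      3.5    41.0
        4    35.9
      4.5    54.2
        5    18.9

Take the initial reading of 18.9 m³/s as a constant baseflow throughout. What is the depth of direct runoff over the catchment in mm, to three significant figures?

Direct runoff: 0.0, 4.4, 15.0, 26.4, 48.4, 37.3, 28.7, 22.1, 17.0, 35.3, 0.0 m³/s; ΣQ_DR = 234.6 m³/s.
V = ΣQ_DR · Δt = 234.6 × 1800 s = 4.223 × 10^5 m³.
Over A = 30.3 km², depth = V / A = 13.9 mm.

d ≈ 13.9 mm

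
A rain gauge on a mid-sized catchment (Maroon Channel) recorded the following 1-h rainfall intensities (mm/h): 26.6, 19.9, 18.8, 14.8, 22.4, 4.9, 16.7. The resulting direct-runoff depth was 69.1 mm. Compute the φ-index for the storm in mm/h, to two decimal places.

φ ≈ 8.35 mm/h

Only the 6 blocks with intensity above φ contribute runoff: 26.6, 19.9, 18.8, 14.8, 22.4, 16.7 mm/h.
Σ(I−φ)·Δt = d  ⇒  (26.6+19.9+18.8+14.8+22.4+16.7 − 6φ)·1 = 69.1
φ = (119.2 − 69.1/1) / 6 = 8.35 mm/h.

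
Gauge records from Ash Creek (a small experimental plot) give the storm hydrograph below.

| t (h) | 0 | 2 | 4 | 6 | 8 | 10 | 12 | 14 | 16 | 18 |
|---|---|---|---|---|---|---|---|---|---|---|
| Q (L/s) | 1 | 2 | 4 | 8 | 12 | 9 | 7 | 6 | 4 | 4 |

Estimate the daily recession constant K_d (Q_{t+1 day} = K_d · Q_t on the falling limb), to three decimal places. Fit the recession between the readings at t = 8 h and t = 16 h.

Between t = 8 h and t = 16 h the flow falls from 12 to 4 L/s over 4×2 h = 8 h.
Per-interval ratio K = (4/12)^(1/4) = 0.7598; K_d = K^(24/2) = 0.037.

K_d ≈ 0.037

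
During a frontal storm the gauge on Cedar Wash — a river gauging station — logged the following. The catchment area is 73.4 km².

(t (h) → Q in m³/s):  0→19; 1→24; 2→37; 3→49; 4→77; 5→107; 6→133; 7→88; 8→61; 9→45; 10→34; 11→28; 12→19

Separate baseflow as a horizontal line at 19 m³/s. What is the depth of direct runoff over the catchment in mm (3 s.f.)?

Direct runoff: 0.0, 5.0, 18.0, 30.0, 58.0, 88.0, 114.0, 69.0, 42.0, 26.0, 15.0, 9.0, 0.0 m³/s; ΣQ_DR = 474.0 m³/s.
V = ΣQ_DR · Δt = 474.0 × 3600 s = 1.706 × 10^6 m³.
Over A = 73.4 km², depth = V / A = 23.2 mm.

d ≈ 23.2 mm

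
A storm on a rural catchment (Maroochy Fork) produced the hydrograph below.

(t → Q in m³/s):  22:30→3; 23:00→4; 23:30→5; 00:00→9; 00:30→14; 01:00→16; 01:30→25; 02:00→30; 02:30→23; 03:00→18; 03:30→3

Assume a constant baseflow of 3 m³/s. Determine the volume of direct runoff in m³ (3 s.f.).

Direct-runoff ordinates (Q − Q_b): 0.0, 1.0, 2.0, 6.0, 11.0, 13.0, 22.0, 27.0, 20.0, 15.0, 0.0 m³/s.
ΣQ_DR = 117.0 m³/s.
With Δt = 0.5 h = 1800 s, V = ΣQ_DR · Δt = 117.0 × 1800 = 2.11 × 10^5 m³.

V ≈ 2.11 × 10^5 m³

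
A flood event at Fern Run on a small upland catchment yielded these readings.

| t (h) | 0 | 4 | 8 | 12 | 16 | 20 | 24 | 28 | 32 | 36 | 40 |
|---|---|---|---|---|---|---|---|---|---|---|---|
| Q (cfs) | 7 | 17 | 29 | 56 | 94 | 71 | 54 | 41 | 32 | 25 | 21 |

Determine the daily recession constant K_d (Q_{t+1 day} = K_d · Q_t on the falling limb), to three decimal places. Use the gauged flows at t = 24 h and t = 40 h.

K_d ≈ 0.243

Between t = 24 h and t = 40 h the flow falls from 54 to 21 cfs over 4×4 h = 16 h.
Per-interval ratio K = (21/54)^(1/4) = 0.7897; K_d = K^(24/4) = 0.243.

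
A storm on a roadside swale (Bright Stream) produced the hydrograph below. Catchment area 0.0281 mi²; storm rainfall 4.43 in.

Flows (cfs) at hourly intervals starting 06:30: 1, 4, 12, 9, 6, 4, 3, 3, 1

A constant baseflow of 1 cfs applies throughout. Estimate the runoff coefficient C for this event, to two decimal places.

C ≈ 0.42

ΣQ_DR = 34.00 cfs; V = ΣQ_DR·Δt = 1.224 × 10^5 ft³.
Runoff depth d = V / A = 1.875 in.
C = d / P = 1.875 / 4.43 = 0.42.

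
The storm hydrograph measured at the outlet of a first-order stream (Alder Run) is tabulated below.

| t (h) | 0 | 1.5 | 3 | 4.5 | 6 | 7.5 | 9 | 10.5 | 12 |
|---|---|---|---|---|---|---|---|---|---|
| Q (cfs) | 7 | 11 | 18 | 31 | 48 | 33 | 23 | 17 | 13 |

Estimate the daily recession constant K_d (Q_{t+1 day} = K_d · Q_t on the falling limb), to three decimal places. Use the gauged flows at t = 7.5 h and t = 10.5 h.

Between t = 7.5 h and t = 10.5 h the flow falls from 33 to 17 cfs over 2×1.5 h = 3 h.
Per-interval ratio K = (17/33)^(1/2) = 0.7177; K_d = K^(24/1.5) = 0.005.

K_d ≈ 0.005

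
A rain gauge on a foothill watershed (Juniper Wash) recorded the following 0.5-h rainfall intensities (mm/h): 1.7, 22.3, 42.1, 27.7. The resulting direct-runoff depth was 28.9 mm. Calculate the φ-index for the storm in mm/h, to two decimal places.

φ ≈ 11.43 mm/h

Only the 3 blocks with intensity above φ contribute runoff: 22.3, 42.1, 27.7 mm/h.
Σ(I−φ)·Δt = d  ⇒  (22.3+42.1+27.7 − 3φ)·0.5 = 28.9
φ = (92.10 − 28.9/0.5) / 3 = 11.43 mm/h.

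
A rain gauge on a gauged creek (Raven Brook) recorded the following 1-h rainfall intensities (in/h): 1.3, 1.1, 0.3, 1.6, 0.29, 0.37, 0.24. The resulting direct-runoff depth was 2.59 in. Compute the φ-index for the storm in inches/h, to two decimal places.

φ ≈ 0.47 in/h

Only the 3 blocks with intensity above φ contribute runoff: 1.3, 1.1, 1.6 in/h.
Σ(I−φ)·Δt = d  ⇒  (1.3+1.1+1.6 − 3φ)·1 = 2.59
φ = (4.000 − 2.59/1) / 3 = 0.47 in/h.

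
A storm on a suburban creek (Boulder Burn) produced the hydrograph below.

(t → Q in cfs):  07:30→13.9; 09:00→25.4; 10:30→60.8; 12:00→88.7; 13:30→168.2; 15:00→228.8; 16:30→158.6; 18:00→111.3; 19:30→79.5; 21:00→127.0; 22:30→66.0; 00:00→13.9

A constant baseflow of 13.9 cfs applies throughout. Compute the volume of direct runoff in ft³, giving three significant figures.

Direct-runoff ordinates (Q − Q_b): 0.0, 11.5, 46.9, 74.8, 154.3, 214.9, 144.7, 97.4, 65.6, 113.1, 52.1, 0.0 cfs.
ΣQ_DR = 975.3 cfs.
With Δt = 1.5 h = 5400 s, V = ΣQ_DR · Δt = 975.3 × 5400 = 5.27 × 10^6 ft³.

V ≈ 5.27 × 10^6 ft³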